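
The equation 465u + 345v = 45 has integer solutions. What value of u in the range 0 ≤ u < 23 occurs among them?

9

Euclid: 465 = 1·345 + 120; 345 = 2·120 + 105; 120 = 1·105 + 15; 105 = 7·15 + 0 → gcd = 15; 45 = 15·3.
Back-substitution yields 465·(3) + 345·(-4) = 15, so one solution is u = 3·3 = 9, v = -4·3 = -12.
Solutions in u differ by 345/15 = 23; the one in [0, 23) is 9 mod 23 = 9.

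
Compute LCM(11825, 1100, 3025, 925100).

lcm(11825, 1100) = 11825·1100/gcd = 13007500/275 = 47300
lcm(47300, 3025) = 47300·3025/gcd = 143082500/275 = 520300
lcm(520300, 925100) = 520300·925100/gcd = 481329530000/1100 = 437572300

437572300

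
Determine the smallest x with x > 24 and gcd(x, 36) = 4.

36 = 4·9. Any x with gcd(x, 36) = 4 is a multiple of 4, say 4s, with s coprime to 9.
Need s > 24/4, so s ≥ 7. First s ≥ 7 with gcd(s, 9) = 1 is s = 7. Thus x = 4·7 = 28.

28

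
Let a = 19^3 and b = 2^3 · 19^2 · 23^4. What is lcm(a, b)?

15355435352

max exponent per prime: 2^3 · 19^3 · 23^4 = 15355435352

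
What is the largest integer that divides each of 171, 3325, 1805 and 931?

19

gcd(171, 3325): 3325 = 19·171 + 76; 171 = 2·76 + 19; 76 = 4·19 + 0 → 19
gcd(19, 1805): 1805 = 95·19 + 0 → 19
gcd(19, 931): 931 = 49·19 + 0 → 19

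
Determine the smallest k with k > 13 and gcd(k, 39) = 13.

26

gcd(k, 39) = 13 forces 13 | k; write k = 13s. Then gcd(13s, 13·3) = 13·gcd(s, 3), so need gcd(s, 3) = 1.
13s > 13 gives s ≥ 2. The least s ≥ 2 coprime to 3 is 2, so k = 13·2 = 26.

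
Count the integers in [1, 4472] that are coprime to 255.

255 = 3·5·17. Inclusion–exclusion on these primes:
4472 − ⌊4472/3⌋ − ⌊4472/5⌋ − ⌊4472/17⌋ + ⌊4472/15⌋ + ⌊4472/51⌋ + ⌊4472/85⌋ − ⌊4472/255⌋ = 2245

2245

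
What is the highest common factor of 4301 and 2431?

4301 = 11 · 17 · 23
2431 = 11 · 13 · 17
Common: 11 · 17 = 187

187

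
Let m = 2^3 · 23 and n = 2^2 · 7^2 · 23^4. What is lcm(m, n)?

109697672

max exponent per prime: 2^3 · 7^2 · 23^4 = 109697672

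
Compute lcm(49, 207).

49 = 7²; 207 = 3² · 23
max exponents: 3² · 7² · 23 = 10143

10143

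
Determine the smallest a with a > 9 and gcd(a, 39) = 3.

Multiples of 3 above 9: 3·4, 3·5, … . Need the cofactor coprime to 39/3 = 13.
Checking s = 4, 5, … the first with gcd(s, 13) = 1 is s = 4, giving 12.

12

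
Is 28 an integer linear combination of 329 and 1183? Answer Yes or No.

By Bézout, 329u + 1183v = 28 has integer solutions iff gcd(329, 1183) | 28.
Euclid: 1183 = 3·329 + 196; 329 = 1·196 + 133; 196 = 1·133 + 63; 133 = 2·63 + 7; 63 = 9·7 + 0. gcd = 7; 28 mod 7 = 0. Yes.

Yes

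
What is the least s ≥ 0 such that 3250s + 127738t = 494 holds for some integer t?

Reduce mod 127738: 3250s ≡ 494 (mod 127738). With g = gcd(3250, 127738) = 26 dividing 494, divide through: 125s ≡ 19 (mod 4913).
Since gcd(125, 4913) = 1, s ≡ 19·(125)⁻¹ ≡ 2437 (mod 4913). Smallest non-negative: 2437.

2437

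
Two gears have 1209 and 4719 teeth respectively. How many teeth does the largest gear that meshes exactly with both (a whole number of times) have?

39

Euclid: 4719 = 3·1209 + 1092; 1209 = 1·1092 + 117; 1092 = 9·117 + 39; 117 = 3·39 + 0. Last nonzero remainder: 39.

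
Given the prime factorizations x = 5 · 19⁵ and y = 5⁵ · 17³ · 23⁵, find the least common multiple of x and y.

max exponent per prime: 5⁵ · 17³ · 19⁵ · 23⁵ = 244683098047646065625

244683098047646065625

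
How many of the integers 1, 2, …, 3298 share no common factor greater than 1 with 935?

Prime factors of 935: 5, 11, 17. Count integers ≤ 3298 divisible by none of them.
By inclusion–exclusion: 3298 − ⌊3298/5⌋ − ⌊3298/11⌋ − ⌊3298/17⌋ + ⌊3298/55⌋ + ⌊3298/85⌋ + ⌊3298/187⌋ − ⌊3298/935⌋ = 2257.

2257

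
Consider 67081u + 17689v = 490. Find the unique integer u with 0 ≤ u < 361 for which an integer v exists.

gcd(67081, 17689) = 49 (Euclid: 67081 = 3·17689 + 14014; 17689 = 1·14014 + 3675; 14014 = 3·3675 + 2989; 3675 = 1·2989 + 686; 2989 = 4·686 + 245; 686 = 2·245 + 196; 245 = 1·196 + 49; 196 = 4·49 + 0), and 49 | 490.
Extended Euclid: 67081·(77) + 17689·(-292) = 49. Scale by 10: u₀ = 770.
General solution u = u₀ + 361t; reducing mod 361 gives u = 48 (and v = -182).

48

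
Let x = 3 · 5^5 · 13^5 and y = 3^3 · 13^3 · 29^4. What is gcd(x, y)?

6591

min exponent per shared prime: 3 · 13^3 = 6591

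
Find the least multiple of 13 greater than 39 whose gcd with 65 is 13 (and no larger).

52

65 = 13·5. Any x with gcd(x, 65) = 13 is a multiple of 13, say 13s, with s coprime to 5.
Need s > 39/13, so s ≥ 4. First s ≥ 4 with gcd(s, 5) = 1 is s = 4. Thus x = 13·4 = 52.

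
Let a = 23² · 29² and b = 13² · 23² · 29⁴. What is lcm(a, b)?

max exponent per prime: 13² · 23² · 29⁴ = 63231628681

63231628681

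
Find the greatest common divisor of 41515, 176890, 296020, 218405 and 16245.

gcd(41515, 176890): 176890 = 4·41515 + 10830; 41515 = 3·10830 + 9025; 10830 = 1·9025 + 1805; 9025 = 5·1805 + 0 → 1805
gcd(1805, 296020): 296020 = 164·1805 + 0 → 1805
gcd(1805, 218405): 218405 = 121·1805 + 0 → 1805
gcd(1805, 16245): 16245 = 9·1805 + 0 → 1805

1805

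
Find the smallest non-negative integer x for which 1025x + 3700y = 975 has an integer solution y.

Reduce mod 3700: 1025x ≡ 975 (mod 3700). With g = gcd(1025, 3700) = 25 dividing 975, divide through: 41x ≡ 39 (mod 148).
Since gcd(41, 148) = 1, x ≡ 39·(41)⁻¹ ≡ 19 (mod 148). Smallest non-negative: 19.

19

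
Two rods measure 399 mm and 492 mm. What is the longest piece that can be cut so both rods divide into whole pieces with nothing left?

Euclid: 492 = 1·399 + 93; 399 = 4·93 + 27; 93 = 3·27 + 12; 27 = 2·12 + 3; 12 = 4·3 + 0. Last nonzero remainder: 3.

3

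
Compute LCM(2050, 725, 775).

lcm(2050, 725) = 2050·725/gcd = 1486250/25 = 59450
lcm(59450, 775) = 59450·775/gcd = 46073750/25 = 1842950

1842950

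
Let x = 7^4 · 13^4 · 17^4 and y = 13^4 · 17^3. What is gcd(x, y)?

min exponent per shared prime: 13^4 · 17^3 = 140320193

140320193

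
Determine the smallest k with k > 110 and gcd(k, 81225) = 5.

Multiples of 5 above 110: 5·23, 5·24, … . Need the cofactor coprime to 81225/5 = 16245.
Checking s = 23, 24, … the first with gcd(s, 16245) = 1 is s = 23, giving 115.

115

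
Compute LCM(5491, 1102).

318478

5491 = 17² · 19; 1102 = 2 · 19 · 29
max exponents: 2 · 17² · 19 · 29 = 318478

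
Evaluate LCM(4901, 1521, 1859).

485199

lcm(4901, 1521) = 4901·1521/gcd = 7454421/169 = 44109
lcm(44109, 1859) = 44109·1859/gcd = 81998631/169 = 485199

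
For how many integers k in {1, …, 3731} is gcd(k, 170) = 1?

1405

Prime factors of 170: 2, 5, 17. Count integers ≤ 3731 divisible by none of them.
By inclusion–exclusion: 3731 − ⌊3731/2⌋ − ⌊3731/5⌋ − ⌊3731/17⌋ + ⌊3731/10⌋ + ⌊3731/34⌋ + ⌊3731/85⌋ − ⌊3731/170⌋ = 1405.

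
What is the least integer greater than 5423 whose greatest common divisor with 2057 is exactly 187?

5610

2057 = 187·11. Any x with gcd(x, 2057) = 187 is a multiple of 187, say 187s, with s coprime to 11.
Need s > 5423/187, so s ≥ 30. First s ≥ 30 with gcd(s, 11) = 1 is s = 30. Thus x = 187·30 = 5610.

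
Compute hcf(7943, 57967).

169

Euclid: 57967 = 7·7943 + 2366; 7943 = 3·2366 + 845; 2366 = 2·845 + 676; 845 = 1·676 + 169; 676 = 4·169 + 0. Last nonzero remainder: 169.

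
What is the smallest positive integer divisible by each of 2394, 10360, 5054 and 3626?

2394 = 2 · 3² · 7 · 19; 10360 = 2³ · 5 · 7 · 37; 5054 = 2 · 7 · 19²; 3626 = 2 · 7² · 37
lcm takes max exponent of each prime: 2³ · 3² · 5 · 7² · 19² · 37 = 235617480

235617480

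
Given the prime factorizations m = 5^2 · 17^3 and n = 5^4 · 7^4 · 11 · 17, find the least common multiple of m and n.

81098276875

max exponent per prime: 5^4 · 7^4 · 11 · 17^3 = 81098276875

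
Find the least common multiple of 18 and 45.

gcd first: 45 = 2·18 + 9; 18 = 2·9 + 0 → gcd = 9
lcm = 18·45/gcd = 810/9 = 90

90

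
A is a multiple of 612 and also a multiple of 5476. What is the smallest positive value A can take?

837828

612 = 2² · 3² · 17; 5476 = 2² · 37²
max exponents: 2² · 3² · 17 · 37² = 837828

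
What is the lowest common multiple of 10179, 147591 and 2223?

3171582999

10179 = 3³ · 13 · 29; 147591 = 3² · 23² · 31; 2223 = 3² · 13 · 19
lcm takes max exponent of each prime: 3³ · 13 · 19 · 23² · 29 · 31 = 3171582999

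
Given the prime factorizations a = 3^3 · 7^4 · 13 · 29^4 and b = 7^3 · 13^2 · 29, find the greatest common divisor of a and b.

min exponent per shared prime: 7^3 · 13 · 29 = 129311

129311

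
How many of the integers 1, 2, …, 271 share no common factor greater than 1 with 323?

242

323 = 17·19. Inclusion–exclusion on these primes:
271 − ⌊271/17⌋ − ⌊271/19⌋ + ⌊271/323⌋ = 242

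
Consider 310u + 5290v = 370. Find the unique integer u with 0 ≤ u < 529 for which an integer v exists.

Euclid: 5290 = 17·310 + 20; 310 = 15·20 + 10; 20 = 2·10 + 0 → gcd = 10; 370 = 10·37.
Back-substitution yields 310·(256) + 5290·(-15) = 10, so one solution is u = 256·37 = 9472, v = -15·37 = -555.
Solutions in u differ by 5290/10 = 529; the one in [0, 529) is 9472 mod 529 = 479.

479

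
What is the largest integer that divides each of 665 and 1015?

35

665 = 5 · 7 · 19
1015 = 5 · 7 · 29
Common: 5 · 7 = 35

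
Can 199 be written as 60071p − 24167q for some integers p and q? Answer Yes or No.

No

gcd(60071, 24167): 60071 = 2·24167 + 11737; 24167 = 2·11737 + 693; 11737 = 16·693 + 649; 693 = 1·649 + 44; 649 = 14·44 + 33; 44 = 1·33 + 11; 33 = 3·11 + 0 → 11
11 does not divide 199, so a solution does not exist.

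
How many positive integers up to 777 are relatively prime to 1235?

Prime factors of 1235: 5, 13, 19. Count integers ≤ 777 divisible by none of them.
By inclusion–exclusion: 777 − ⌊777/5⌋ − ⌊777/13⌋ − ⌊777/19⌋ + ⌊777/65⌋ + ⌊777/95⌋ + ⌊777/247⌋ − ⌊777/1235⌋ = 545.

545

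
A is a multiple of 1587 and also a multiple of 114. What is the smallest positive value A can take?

gcd first: 1587 = 13·114 + 105; 114 = 1·105 + 9; 105 = 11·9 + 6; 9 = 1·6 + 3; 6 = 2·3 + 0 → gcd = 3
lcm = 1587·114/gcd = 180918/3 = 60306

60306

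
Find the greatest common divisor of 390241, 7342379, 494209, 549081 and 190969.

361

gcd(390241, 7342379): 7342379 = 18·390241 + 318041; 390241 = 1·318041 + 72200; 318041 = 4·72200 + 29241; 72200 = 2·29241 + 13718; 29241 = 2·13718 + 1805; 13718 = 7·1805 + 1083; 1805 = 1·1083 + 722; 1083 = 1·722 + 361; 722 = 2·361 + 0 → 361
gcd(361, 494209): 494209 = 1369·361 + 0 → 361
gcd(361, 549081): 549081 = 1521·361 + 0 → 361
gcd(361, 190969): 190969 = 529·361 + 0 → 361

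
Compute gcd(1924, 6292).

52

1924 = 2² · 13 · 37
6292 = 2² · 11² · 13
Common: 2² · 13 = 52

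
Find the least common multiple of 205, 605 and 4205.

20861005

lcm(205, 605) = 205·605/gcd = 124025/5 = 24805
lcm(24805, 4205) = 24805·4205/gcd = 104305025/5 = 20861005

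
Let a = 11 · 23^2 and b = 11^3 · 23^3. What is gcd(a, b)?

min exponent per shared prime: 11 · 23^2 = 5819

5819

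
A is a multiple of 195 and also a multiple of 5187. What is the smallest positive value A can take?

195 = 3 · 5 · 13; 5187 = 3 · 7 · 13 · 19
max exponents: 3 · 5 · 7 · 13 · 19 = 25935

25935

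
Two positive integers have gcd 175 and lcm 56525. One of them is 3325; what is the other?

2975

u·v = gcd·lcm = 175·56525 = 9891875, so v = 9891875/3325 = 2975.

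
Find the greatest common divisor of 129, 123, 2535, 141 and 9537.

3

129 = 3 · 43; 123 = 3 · 41; 2535 = 3 · 5 · 13²; 141 = 3 · 47; 9537 = 3 · 11 · 17²
gcd takes min exponent of each prime: 3 = 3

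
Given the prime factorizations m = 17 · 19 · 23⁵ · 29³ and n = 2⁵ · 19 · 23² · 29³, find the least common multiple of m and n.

max exponent per prime: 2⁵ · 17 · 19 · 23⁵ · 29³ = 1622503619997472

1622503619997472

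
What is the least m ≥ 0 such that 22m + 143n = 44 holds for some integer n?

2

Reduce mod 143: 22m ≡ 44 (mod 143). With g = gcd(22, 143) = 11 dividing 44, divide through: 2m ≡ 4 (mod 13).
Since gcd(2, 13) = 1, m ≡ 4·(2)⁻¹ ≡ 2 (mod 13). Smallest non-negative: 2.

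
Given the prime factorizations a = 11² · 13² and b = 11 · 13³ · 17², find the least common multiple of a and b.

max exponent per prime: 11² · 13³ · 17² = 76826893

76826893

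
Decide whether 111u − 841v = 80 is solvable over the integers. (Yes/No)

Yes

gcd(111, 841): 841 = 7·111 + 64; 111 = 1·64 + 47; 64 = 1·47 + 17; 47 = 2·17 + 13; 17 = 1·13 + 4; 13 = 3·4 + 1; 4 = 4·1 + 0 → 1
1 divides 80, so a solution exists.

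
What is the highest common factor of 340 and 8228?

68

340 = 2² · 5 · 17
8228 = 2² · 11² · 17
Common: 2² · 17 = 68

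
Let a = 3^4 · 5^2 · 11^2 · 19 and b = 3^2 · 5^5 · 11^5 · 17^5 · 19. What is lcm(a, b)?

1099756846122103125

max exponent per prime: 3^4 · 5^5 · 11^5 · 17^5 · 19 = 1099756846122103125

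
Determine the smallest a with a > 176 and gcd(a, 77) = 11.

187

gcd(a, 77) = 11 forces 11 | a; write a = 11s. Then gcd(11s, 11·7) = 11·gcd(s, 7), so need gcd(s, 7) = 1.
11s > 176 gives s ≥ 17. The least s ≥ 17 coprime to 7 is 17, so a = 11·17 = 187.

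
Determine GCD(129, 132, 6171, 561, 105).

gcd(129, 132): 132 = 1·129 + 3; 129 = 43·3 + 0 → 3
gcd(3, 6171): 6171 = 2057·3 + 0 → 3
gcd(3, 561): 561 = 187·3 + 0 → 3
gcd(3, 105): 105 = 35·3 + 0 → 3

3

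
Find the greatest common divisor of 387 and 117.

387 = 3² · 43
117 = 3² · 13
Common: 3² = 9

9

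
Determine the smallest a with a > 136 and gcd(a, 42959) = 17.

gcd(a, 42959) = 17 forces 17 | a; write a = 17s. Then gcd(17s, 17·2527) = 17·gcd(s, 2527), so need gcd(s, 2527) = 1.
17s > 136 gives s ≥ 9. The least s ≥ 9 coprime to 2527 is 9, so a = 17·9 = 153.

153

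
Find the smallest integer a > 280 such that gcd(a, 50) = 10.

50 = 10·5. Any a with gcd(a, 50) = 10 is a multiple of 10, say 10s, with s coprime to 5.
Need s > 280/10, so s ≥ 29. First s ≥ 29 with gcd(s, 5) = 1 is s = 29. Thus a = 10·29 = 290.

290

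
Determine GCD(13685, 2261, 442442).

119

gcd(13685, 2261): 13685 = 6·2261 + 119; 2261 = 19·119 + 0 → 119
gcd(119, 442442): 442442 = 3718·119 + 0 → 119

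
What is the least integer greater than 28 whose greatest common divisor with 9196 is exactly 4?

9196 = 4·2299. Any t with gcd(t, 9196) = 4 is a multiple of 4, say 4s, with s coprime to 2299.
Need s > 28/4, so s ≥ 8. First s ≥ 8 with gcd(s, 2299) = 1 is s = 8. Thus t = 4·8 = 32.

32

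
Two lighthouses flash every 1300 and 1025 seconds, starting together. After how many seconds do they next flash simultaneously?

1300 = 2² · 5² · 13; 1025 = 5² · 41
max exponents: 2² · 5² · 13 · 41 = 53300

53300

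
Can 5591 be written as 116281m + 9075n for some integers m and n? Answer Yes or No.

By Bézout, 116281m + 9075n = 5591 has integer solutions iff gcd(116281, 9075) | 5591.
Euclid: 116281 = 12·9075 + 7381; 9075 = 1·7381 + 1694; 7381 = 4·1694 + 605; 1694 = 2·605 + 484; 605 = 1·484 + 121; 484 = 4·121 + 0. gcd = 121; 5591 mod 121 = 25. No.

No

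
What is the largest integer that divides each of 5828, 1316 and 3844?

5828 = 2² · 31 · 47; 1316 = 2² · 7 · 47; 3844 = 2² · 31²
gcd takes min exponent of each prime: 2² = 4

4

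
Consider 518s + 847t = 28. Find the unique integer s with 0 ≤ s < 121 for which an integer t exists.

Euclid: 847 = 1·518 + 329; 518 = 1·329 + 189; 329 = 1·189 + 140; 189 = 1·140 + 49; 140 = 2·49 + 42; 49 = 1·42 + 7; 42 = 6·7 + 0 → gcd = 7; 28 = 7·4.
Back-substitution yields 518·(18) + 847·(-11) = 7, so one solution is s = 18·4 = 72, t = -11·4 = -44.
Solutions in s differ by 847/7 = 121; the one in [0, 121) is 72 mod 121 = 72.

72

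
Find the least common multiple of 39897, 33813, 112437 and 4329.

lcm(39897, 33813) = 39897·33813/gcd = 1349037261/117 = 11530233
lcm(11530233, 112437) = 11530233·112437/gcd = 1296424807821/3627 = 357437223
lcm(357437223, 4329) = 357437223·4329/gcd = 1547345738367/117 = 13225177251

13225177251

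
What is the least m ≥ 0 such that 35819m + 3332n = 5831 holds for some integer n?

1

gcd(35819, 3332) = 833 (Euclid: 35819 = 10·3332 + 2499; 3332 = 1·2499 + 833; 2499 = 3·833 + 0), and 833 | 5831.
Extended Euclid: 35819·(-1) + 3332·(11) = 833. Scale by 7: m₀ = -7.
General solution m = m₀ + 4t; reducing mod 4 gives m = 1 (and n = -9).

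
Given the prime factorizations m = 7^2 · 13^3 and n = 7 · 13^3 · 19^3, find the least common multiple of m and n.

738391927

max exponent per prime: 7^2 · 13^3 · 19^3 = 738391927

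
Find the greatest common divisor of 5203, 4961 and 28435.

gcd(5203, 4961): 5203 = 1·4961 + 242; 4961 = 20·242 + 121; 242 = 2·121 + 0 → 121
gcd(121, 28435): 28435 = 235·121 + 0 → 121

121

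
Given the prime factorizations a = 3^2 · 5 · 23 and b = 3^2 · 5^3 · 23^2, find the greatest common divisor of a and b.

min exponent per shared prime: 3^2 · 5 · 23 = 1035

1035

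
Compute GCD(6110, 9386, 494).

26

gcd(6110, 9386): 9386 = 1·6110 + 3276; 6110 = 1·3276 + 2834; 3276 = 1·2834 + 442; 2834 = 6·442 + 182; 442 = 2·182 + 78; 182 = 2·78 + 26; 78 = 3·26 + 0 → 26
gcd(26, 494): 494 = 19·26 + 0 → 26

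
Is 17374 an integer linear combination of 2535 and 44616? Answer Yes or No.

No

By Bézout, 2535x + 44616y = 17374 has integer solutions iff gcd(2535, 44616) | 17374.
Euclid: 44616 = 17·2535 + 1521; 2535 = 1·1521 + 1014; 1521 = 1·1014 + 507; 1014 = 2·507 + 0. gcd = 507; 17374 mod 507 = 136. No.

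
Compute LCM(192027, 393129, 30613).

192027 = 3 · 11² · 23²; 393129 = 3² · 11² · 19²; 30613 = 11³ · 23
lcm takes max exponent of each prime: 3² · 11³ · 19² · 23² = 2287617651

2287617651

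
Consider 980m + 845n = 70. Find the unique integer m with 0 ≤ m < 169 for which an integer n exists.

157

Reduce mod 845: 980m ≡ 70 (mod 845). With g = gcd(980, 845) = 5 dividing 70, divide through: 196m ≡ 14 (mod 169).
Since gcd(196, 169) = 1, m ≡ 14·(196)⁻¹ ≡ 157 (mod 169). Smallest non-negative: 157.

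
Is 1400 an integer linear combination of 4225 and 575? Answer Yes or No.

Yes

gcd(4225, 575): 4225 = 7·575 + 200; 575 = 2·200 + 175; 200 = 1·175 + 25; 175 = 7·25 + 0 → 25
25 divides 1400, so a solution exists.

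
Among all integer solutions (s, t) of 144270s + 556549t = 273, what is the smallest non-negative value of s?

Euclid: 556549 = 3·144270 + 123739; 144270 = 1·123739 + 20531; 123739 = 6·20531 + 553; 20531 = 37·553 + 70; 553 = 7·70 + 63; 70 = 1·63 + 7; 63 = 9·7 + 0 → gcd = 7; 273 = 7·39.
Back-substitution yields 144270·(8051) + 556549·(-2087) = 7, so one solution is s = 8051·39 = 313989, t = -2087·39 = -81393.
Solutions in s differ by 556549/7 = 79507; the one in [0, 79507) is 313989 mod 79507 = 75468.

75468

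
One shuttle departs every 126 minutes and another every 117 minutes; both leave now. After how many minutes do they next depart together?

1638

gcd first: 126 = 1·117 + 9; 117 = 13·9 + 0 → gcd = 9
lcm = 126·117/gcd = 14742/9 = 1638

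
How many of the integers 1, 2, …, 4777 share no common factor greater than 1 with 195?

195 = 3·5·13. Inclusion–exclusion on these primes:
4777 − ⌊4777/3⌋ − ⌊4777/5⌋ − ⌊4777/13⌋ + ⌊4777/15⌋ + ⌊4777/39⌋ + ⌊4777/65⌋ − ⌊4777/195⌋ = 2352

2352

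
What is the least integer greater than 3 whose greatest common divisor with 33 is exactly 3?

6

gcd(k, 33) = 3 forces 3 | k; write k = 3s. Then gcd(3s, 3·11) = 3·gcd(s, 11), so need gcd(s, 11) = 1.
3s > 3 gives s ≥ 2. The least s ≥ 2 coprime to 11 is 2, so k = 3·2 = 6.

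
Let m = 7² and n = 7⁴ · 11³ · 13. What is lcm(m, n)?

max exponent per prime: 7⁴ · 11³ · 13 = 41544503

41544503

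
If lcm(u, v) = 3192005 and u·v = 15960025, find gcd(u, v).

5

gcd·lcm = product, so gcd = 15960025/3192005 = 5.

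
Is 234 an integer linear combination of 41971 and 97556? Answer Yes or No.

Yes

By Bézout, 41971m + 97556n = 234 has integer solutions iff gcd(41971, 97556) | 234.
Euclid: 97556 = 2·41971 + 13614; 41971 = 3·13614 + 1129; 13614 = 12·1129 + 66; 1129 = 17·66 + 7; 66 = 9·7 + 3; 7 = 2·3 + 1; 3 = 3·1 + 0. gcd = 1; 234 mod 1 = 0. Yes.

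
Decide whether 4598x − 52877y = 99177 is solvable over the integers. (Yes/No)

gcd(4598, 52877): 52877 = 11·4598 + 2299; 4598 = 2·2299 + 0 → 2299
2299 does not divide 99177, so a solution does not exist.

No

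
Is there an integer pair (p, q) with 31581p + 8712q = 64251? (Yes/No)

Yes

gcd(31581, 8712): 31581 = 3·8712 + 5445; 8712 = 1·5445 + 3267; 5445 = 1·3267 + 2178; 3267 = 1·2178 + 1089; 2178 = 2·1089 + 0 → 1089
1089 divides 64251, so a solution exists.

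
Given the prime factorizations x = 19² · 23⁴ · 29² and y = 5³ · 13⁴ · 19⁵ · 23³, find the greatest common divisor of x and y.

min exponent per shared prime: 19² · 23³ = 4392287

4392287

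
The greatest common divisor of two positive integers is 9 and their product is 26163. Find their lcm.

2907

Since gcd(m,n)·lcm(m,n) = mn, lcm = 26163/9 = 2907.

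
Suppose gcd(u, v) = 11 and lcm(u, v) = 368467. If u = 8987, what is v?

Using uv = gcd(u,v)·lcm(u,v) = 11·368467 = 4053137, we get v = 4053137/8987 = 451.

451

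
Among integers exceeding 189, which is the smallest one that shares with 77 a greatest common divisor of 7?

196

Multiples of 7 above 189: 7·28, 7·29, … . Need the cofactor coprime to 77/7 = 11.
Checking s = 28, 29, … the first with gcd(s, 11) = 1 is s = 28, giving 196.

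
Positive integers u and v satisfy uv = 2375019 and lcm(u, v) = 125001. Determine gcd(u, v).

From gcd × lcm = uv: gcd = 2375019 / 125001 = 19.

19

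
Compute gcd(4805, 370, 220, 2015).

gcd(4805, 370): 4805 = 12·370 + 365; 370 = 1·365 + 5; 365 = 73·5 + 0 → 5
gcd(5, 220): 220 = 44·5 + 0 → 5
gcd(5, 2015): 2015 = 403·5 + 0 → 5

5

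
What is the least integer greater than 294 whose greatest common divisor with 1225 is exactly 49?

343

gcd(x, 1225) = 49 forces 49 | x; write x = 49s. Then gcd(49s, 49·25) = 49·gcd(s, 25), so need gcd(s, 25) = 1.
49s > 294 gives s ≥ 7. The least s ≥ 7 coprime to 25 is 7, so x = 49·7 = 343.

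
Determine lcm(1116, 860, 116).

6958260

1116 = 2² · 3² · 31; 860 = 2² · 5 · 43; 116 = 2² · 29
lcm takes max exponent of each prime: 2² · 3² · 5 · 29 · 31 · 43 = 6958260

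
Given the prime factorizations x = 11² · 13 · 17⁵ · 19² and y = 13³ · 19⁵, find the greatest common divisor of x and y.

min exponent per shared prime: 13 · 19² = 4693

4693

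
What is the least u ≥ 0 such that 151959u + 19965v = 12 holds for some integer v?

Reduce mod 19965: 151959u ≡ 12 (mod 19965). With g = gcd(151959, 19965) = 3 dividing 12, divide through: 50653u ≡ 4 (mod 6655).
Since gcd(50653, 6655) = 1, u ≡ 4·(50653)⁻¹ ≡ 5608 (mod 6655). Smallest non-negative: 5608.

5608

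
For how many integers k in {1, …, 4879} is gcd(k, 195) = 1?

Prime factors of 195: 3, 5, 13. Count integers ≤ 4879 divisible by none of them.
By inclusion–exclusion: 4879 − ⌊4879/3⌋ − ⌊4879/5⌋ − ⌊4879/13⌋ + ⌊4879/15⌋ + ⌊4879/39⌋ + ⌊4879/65⌋ − ⌊4879/195⌋ = 2403.

2403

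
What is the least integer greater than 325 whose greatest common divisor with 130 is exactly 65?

455

130 = 65·2. Any t with gcd(t, 130) = 65 is a multiple of 65, say 65s, with s coprime to 2.
Need s > 325/65, so s ≥ 6. First s ≥ 6 with gcd(s, 2) = 1 is s = 7. Thus t = 65·7 = 455.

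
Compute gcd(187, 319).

11

Euclid: 319 = 1·187 + 132; 187 = 1·132 + 55; 132 = 2·55 + 22; 55 = 2·22 + 11; 22 = 2·11 + 0. Last nonzero remainder: 11.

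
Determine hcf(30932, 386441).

209

30932 = 2² · 11 · 19 · 37
386441 = 11 · 19 · 43²
Common: 11 · 19 = 209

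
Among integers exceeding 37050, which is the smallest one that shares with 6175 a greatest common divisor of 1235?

6175 = 1235·5. Any x with gcd(x, 6175) = 1235 is a multiple of 1235, say 1235s, with s coprime to 5.
Need s > 37050/1235, so s ≥ 31. First s ≥ 31 with gcd(s, 5) = 1 is s = 31. Thus x = 1235·31 = 38285.

38285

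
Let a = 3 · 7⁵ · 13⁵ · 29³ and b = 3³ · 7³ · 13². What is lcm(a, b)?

max exponent per prime: 3³ · 7⁵ · 13⁵ · 29³ = 4109270396447853

4109270396447853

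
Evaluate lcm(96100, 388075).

1491760300

gcd first: 388075 = 4·96100 + 3675; 96100 = 26·3675 + 550; 3675 = 6·550 + 375; 550 = 1·375 + 175; 375 = 2·175 + 25; 175 = 7·25 + 0 → gcd = 25
lcm = 96100·388075/gcd = 37294007500/25 = 1491760300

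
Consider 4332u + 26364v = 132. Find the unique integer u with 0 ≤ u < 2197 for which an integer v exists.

gcd(4332, 26364) = 12 (Euclid: 26364 = 6·4332 + 372; 4332 = 11·372 + 240; 372 = 1·240 + 132; 240 = 1·132 + 108; 132 = 1·108 + 24; 108 = 4·24 + 12; 24 = 2·12 + 0), and 12 | 132.
Extended Euclid: 4332·(992) + 26364·(-163) = 12. Scale by 11: u₀ = 10912.
General solution u = u₀ + 2197t; reducing mod 2197 gives u = 2124 (and v = -349).

2124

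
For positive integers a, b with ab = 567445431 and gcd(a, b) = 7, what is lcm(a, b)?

81063633

For any two positive integers, gcd × lcm equals their product. Hence lcm = 567445431 / 7 = 81063633.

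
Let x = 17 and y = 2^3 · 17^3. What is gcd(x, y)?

min exponent per shared prime: 17 = 17

17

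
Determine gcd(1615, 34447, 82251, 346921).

1615 = 5 · 17 · 19; 34447 = 7² · 19 · 37; 82251 = 3² · 13 · 19 · 37; 346921 = 19² · 31²
gcd takes min exponent of each prime: 19 = 19

19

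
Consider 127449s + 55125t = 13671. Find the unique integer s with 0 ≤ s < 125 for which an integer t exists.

4

Reduce mod 55125: 127449s ≡ 13671 (mod 55125). With g = gcd(127449, 55125) = 441 dividing 13671, divide through: 289s ≡ 31 (mod 125).
Since gcd(289, 125) = 1, s ≡ 31·(289)⁻¹ ≡ 4 (mod 125). Smallest non-negative: 4.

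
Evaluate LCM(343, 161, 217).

lcm(343, 161) = 343·161/gcd = 55223/7 = 7889
lcm(7889, 217) = 7889·217/gcd = 1711913/7 = 244559

244559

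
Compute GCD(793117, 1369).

793117 = 13³ · 19²
1369 = 37²
Common: 1 = 1

1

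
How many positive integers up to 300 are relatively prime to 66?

91

Prime factors of 66: 2, 3, 11. Count integers ≤ 300 divisible by none of them.
By inclusion–exclusion: 300 − ⌊300/2⌋ − ⌊300/3⌋ − ⌊300/11⌋ + ⌊300/6⌋ + ⌊300/22⌋ + ⌊300/33⌋ − ⌊300/66⌋ = 91.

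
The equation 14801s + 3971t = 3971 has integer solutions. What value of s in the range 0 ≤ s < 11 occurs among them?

0

gcd(14801, 3971) = 361 (Euclid: 14801 = 3·3971 + 2888; 3971 = 1·2888 + 1083; 2888 = 2·1083 + 722; 1083 = 1·722 + 361; 722 = 2·361 + 0), and 361 | 3971.
Extended Euclid: 14801·(-4) + 3971·(15) = 361. Scale by 11: s₀ = -44.
General solution s = s₀ + 11k; reducing mod 11 gives s = 0 (and t = 1).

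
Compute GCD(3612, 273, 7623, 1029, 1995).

21

3612 = 2² · 3 · 7 · 43; 273 = 3 · 7 · 13; 7623 = 3² · 7 · 11²; 1029 = 3 · 7³; 1995 = 3 · 5 · 7 · 19
gcd takes min exponent of each prime: 3 · 7 = 21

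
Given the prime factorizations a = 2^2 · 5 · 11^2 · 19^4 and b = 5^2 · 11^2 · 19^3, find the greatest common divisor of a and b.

min exponent per shared prime: 5 · 11^2 · 19^3 = 4149695

4149695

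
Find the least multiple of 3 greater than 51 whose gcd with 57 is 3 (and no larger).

57 = 3·19. Any t with gcd(t, 57) = 3 is a multiple of 3, say 3s, with s coprime to 19.
Need s > 51/3, so s ≥ 18. First s ≥ 18 with gcd(s, 19) = 1 is s = 18. Thus t = 3·18 = 54.

54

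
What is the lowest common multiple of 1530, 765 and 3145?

1530 = 2 · 3² · 5 · 17; 765 = 3² · 5 · 17; 3145 = 5 · 17 · 37
lcm takes max exponent of each prime: 2 · 3² · 5 · 17 · 37 = 56610

56610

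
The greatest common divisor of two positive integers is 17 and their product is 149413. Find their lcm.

8789

For any two positive integers, gcd × lcm equals their product. Hence lcm = 149413 / 17 = 8789.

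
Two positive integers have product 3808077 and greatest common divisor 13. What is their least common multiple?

292929

For any two positive integers, gcd × lcm equals their product. Hence lcm = 3808077 / 13 = 292929.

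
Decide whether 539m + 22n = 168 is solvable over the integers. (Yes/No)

No

By Bézout, 539m + 22n = 168 has integer solutions iff gcd(539, 22) | 168.
Euclid: 539 = 24·22 + 11; 22 = 2·11 + 0. gcd = 11; 168 mod 11 = 3. No.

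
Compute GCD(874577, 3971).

Euclid: 874577 = 220·3971 + 957; 3971 = 4·957 + 143; 957 = 6·143 + 99; 143 = 1·99 + 44; 99 = 2·44 + 11; 44 = 4·11 + 0. Last nonzero remainder: 11.

11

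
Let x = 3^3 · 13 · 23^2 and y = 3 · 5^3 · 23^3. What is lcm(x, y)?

max exponent per prime: 3^3 · 5^3 · 13 · 23^3 = 533827125

533827125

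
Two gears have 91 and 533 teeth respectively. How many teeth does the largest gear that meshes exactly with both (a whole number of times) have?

13

91 = 7 · 13
533 = 13 · 41
Common: 13 = 13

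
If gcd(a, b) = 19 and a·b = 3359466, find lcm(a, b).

Since gcd(a,b)·lcm(a,b) = ab, lcm = 3359466/19 = 176814.

176814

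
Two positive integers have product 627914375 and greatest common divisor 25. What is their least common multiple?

gcd·lcm = product, so lcm = 627914375/25 = 25116575.

25116575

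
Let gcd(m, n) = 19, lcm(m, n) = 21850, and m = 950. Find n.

437

Using mn = gcd(m,n)·lcm(m,n) = 19·21850 = 415150, we get n = 415150/950 = 437.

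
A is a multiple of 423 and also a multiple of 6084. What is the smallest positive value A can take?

423 = 3² · 47; 6084 = 2² · 3² · 13²
max exponents: 2² · 3² · 13² · 47 = 285948

285948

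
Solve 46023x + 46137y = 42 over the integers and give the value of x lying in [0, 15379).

gcd(46023, 46137) = 3 (Euclid: 46137 = 1·46023 + 114; 46023 = 403·114 + 81; 114 = 1·81 + 33; 81 = 2·33 + 15; 33 = 2·15 + 3; 15 = 5·3 + 0), and 3 | 42.
Extended Euclid: 46023·(-2833) + 46137·(2826) = 3. Scale by 14: x₀ = -39662.
General solution x = x₀ + 15379t; reducing mod 15379 gives x = 6475 (and y = -6459).

6475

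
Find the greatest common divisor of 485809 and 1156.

289

Euclid: 485809 = 420·1156 + 289; 1156 = 4·289 + 0. Last nonzero remainder: 289.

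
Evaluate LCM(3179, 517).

149413

gcd first: 3179 = 6·517 + 77; 517 = 6·77 + 55; 77 = 1·55 + 22; 55 = 2·22 + 11; 22 = 2·11 + 0 → gcd = 11
lcm = 3179·517/gcd = 1643543/11 = 149413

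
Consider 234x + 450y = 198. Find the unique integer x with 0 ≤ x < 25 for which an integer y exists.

22

Euclid: 450 = 1·234 + 216; 234 = 1·216 + 18; 216 = 12·18 + 0 → gcd = 18; 198 = 18·11.
Back-substitution yields 234·(2) + 450·(-1) = 18, so one solution is x = 2·11 = 22, y = -1·11 = -11.
Solutions in x differ by 450/18 = 25; the one in [0, 25) is 22 mod 25 = 22.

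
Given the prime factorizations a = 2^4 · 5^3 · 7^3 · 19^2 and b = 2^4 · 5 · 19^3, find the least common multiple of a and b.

max exponent per prime: 2^4 · 5^3 · 7^3 · 19^3 = 4705274000

4705274000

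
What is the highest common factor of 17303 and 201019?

13

17303 = 11³ · 13
201019 = 7 · 13 · 47²
Common: 13 = 13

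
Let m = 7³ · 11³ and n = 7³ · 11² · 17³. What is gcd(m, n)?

41503

min exponent per shared prime: 7³ · 11² = 41503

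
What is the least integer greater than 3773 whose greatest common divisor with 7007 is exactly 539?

4312

7007 = 539·13. Any x with gcd(x, 7007) = 539 is a multiple of 539, say 539s, with s coprime to 13.
Need s > 3773/539, so s ≥ 8. First s ≥ 8 with gcd(s, 13) = 1 is s = 8. Thus x = 539·8 = 4312.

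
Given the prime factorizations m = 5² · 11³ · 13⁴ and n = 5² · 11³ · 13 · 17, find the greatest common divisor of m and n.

432575

min exponent per shared prime: 5² · 11³ · 13 = 432575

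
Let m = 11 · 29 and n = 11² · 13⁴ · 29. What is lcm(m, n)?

max exponent per prime: 11² · 13⁴ · 29 = 100220549

100220549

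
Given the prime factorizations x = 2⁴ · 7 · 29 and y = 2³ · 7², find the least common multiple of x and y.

max exponent per prime: 2⁴ · 7² · 29 = 22736

22736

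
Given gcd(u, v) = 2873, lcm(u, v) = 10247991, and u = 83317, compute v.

353379

u·v = gcd·lcm = 2873·10247991 = 29442478143, so v = 29442478143/83317 = 353379.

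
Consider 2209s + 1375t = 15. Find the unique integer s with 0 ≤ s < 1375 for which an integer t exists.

Reduce mod 1375: 2209s ≡ 15 (mod 1375). With g = gcd(2209, 1375) = 1 dividing 15, divide through: 2209s ≡ 15 (mod 1375).
Since gcd(2209, 1375) = 1, s ≡ 15·(2209)⁻¹ ≡ 460 (mod 1375). Smallest non-negative: 460.

460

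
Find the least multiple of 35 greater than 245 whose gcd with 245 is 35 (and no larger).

245 = 35·7. Any t with gcd(t, 245) = 35 is a multiple of 35, say 35s, with s coprime to 7.
Need s > 245/35, so s ≥ 8. First s ≥ 8 with gcd(s, 7) = 1 is s = 8. Thus t = 35·8 = 280.

280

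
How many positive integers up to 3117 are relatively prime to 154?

1214

Prime factors of 154: 2, 7, 11. Count integers ≤ 3117 divisible by none of them.
By inclusion–exclusion: 3117 − ⌊3117/2⌋ − ⌊3117/7⌋ − ⌊3117/11⌋ + ⌊3117/14⌋ + ⌊3117/22⌋ + ⌊3117/77⌋ − ⌊3117/154⌋ = 1214.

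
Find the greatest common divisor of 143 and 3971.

11

Euclid: 3971 = 27·143 + 110; 143 = 1·110 + 33; 110 = 3·33 + 11; 33 = 3·11 + 0. Last nonzero remainder: 11.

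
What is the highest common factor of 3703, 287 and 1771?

7

gcd(3703, 287): 3703 = 12·287 + 259; 287 = 1·259 + 28; 259 = 9·28 + 7; 28 = 4·7 + 0 → 7
gcd(7, 1771): 1771 = 253·7 + 0 → 7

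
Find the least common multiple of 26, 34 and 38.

26 = 2 · 13; 34 = 2 · 17; 38 = 2 · 19
lcm takes max exponent of each prime: 2 · 13 · 17 · 19 = 8398

8398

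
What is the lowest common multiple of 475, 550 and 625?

lcm(475, 550) = 475·550/gcd = 261250/25 = 10450
lcm(10450, 625) = 10450·625/gcd = 6531250/25 = 261250

261250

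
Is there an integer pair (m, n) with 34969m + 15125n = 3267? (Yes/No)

gcd(34969, 15125): 34969 = 2·15125 + 4719; 15125 = 3·4719 + 968; 4719 = 4·968 + 847; 968 = 1·847 + 121; 847 = 7·121 + 0 → 121
121 divides 3267, so a solution exists.

Yes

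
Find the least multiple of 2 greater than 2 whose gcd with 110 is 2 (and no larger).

110 = 2·55. Any a with gcd(a, 110) = 2 is a multiple of 2, say 2s, with s coprime to 55.
Need s > 2/2, so s ≥ 2. First s ≥ 2 with gcd(s, 55) = 1 is s = 2. Thus a = 2·2 = 4.

4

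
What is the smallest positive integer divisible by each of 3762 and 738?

gcd first: 3762 = 5·738 + 72; 738 = 10·72 + 18; 72 = 4·18 + 0 → gcd = 18
lcm = 3762·738/gcd = 2776356/18 = 154242

154242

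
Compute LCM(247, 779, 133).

lcm(247, 779) = 247·779/gcd = 192413/19 = 10127
lcm(10127, 133) = 10127·133/gcd = 1346891/19 = 70889

70889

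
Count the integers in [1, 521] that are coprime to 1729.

390

Prime factors of 1729: 7, 13, 19. Count integers ≤ 521 divisible by none of them.
By inclusion–exclusion: 521 − ⌊521/7⌋ − ⌊521/13⌋ − ⌊521/19⌋ + ⌊521/91⌋ + ⌊521/133⌋ + ⌊521/247⌋ − ⌊521/1729⌋ = 390.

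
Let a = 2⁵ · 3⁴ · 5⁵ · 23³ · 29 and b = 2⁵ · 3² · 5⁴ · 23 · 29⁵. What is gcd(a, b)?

min exponent per shared prime: 2⁵ · 3² · 5⁴ · 23 · 29 = 120060000

120060000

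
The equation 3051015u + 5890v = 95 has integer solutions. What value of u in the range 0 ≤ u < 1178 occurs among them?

Reduce mod 5890: 3051015u ≡ 95 (mod 5890). With g = gcd(3051015, 5890) = 5 dividing 95, divide through: 610203u ≡ 19 (mod 1178).
Since gcd(610203, 1178) = 1, u ≡ 19·(610203)⁻¹ ≡ 1159 (mod 1178). Smallest non-negative: 1159.

1159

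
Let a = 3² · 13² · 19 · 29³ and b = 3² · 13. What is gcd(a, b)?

min exponent per shared prime: 3² · 13 = 117

117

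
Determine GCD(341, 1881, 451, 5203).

gcd(341, 1881): 1881 = 5·341 + 176; 341 = 1·176 + 165; 176 = 1·165 + 11; 165 = 15·11 + 0 → 11
gcd(11, 451): 451 = 41·11 + 0 → 11
gcd(11, 5203): 5203 = 473·11 + 0 → 11

11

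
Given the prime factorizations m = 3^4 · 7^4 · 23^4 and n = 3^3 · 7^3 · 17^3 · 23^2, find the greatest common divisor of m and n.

4899069

min exponent per shared prime: 3^3 · 7^3 · 23^2 = 4899069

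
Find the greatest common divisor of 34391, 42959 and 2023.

119

gcd(34391, 42959): 42959 = 1·34391 + 8568; 34391 = 4·8568 + 119; 8568 = 72·119 + 0 → 119
gcd(119, 2023): 2023 = 17·119 + 0 → 119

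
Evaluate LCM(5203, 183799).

7903357

5203 = 11² · 43; 183799 = 7² · 11² · 31
max exponents: 7² · 11² · 31 · 43 = 7903357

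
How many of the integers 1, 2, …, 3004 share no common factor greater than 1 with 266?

1219

Prime factors of 266: 2, 7, 19. Count integers ≤ 3004 divisible by none of them.
By inclusion–exclusion: 3004 − ⌊3004/2⌋ − ⌊3004/7⌋ − ⌊3004/19⌋ + ⌊3004/14⌋ + ⌊3004/38⌋ + ⌊3004/133⌋ − ⌊3004/266⌋ = 1219.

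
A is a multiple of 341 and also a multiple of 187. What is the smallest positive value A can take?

5797

gcd first: 341 = 1·187 + 154; 187 = 1·154 + 33; 154 = 4·33 + 22; 33 = 1·22 + 11; 22 = 2·11 + 0 → gcd = 11
lcm = 341·187/gcd = 63767/11 = 5797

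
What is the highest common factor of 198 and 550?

198 = 2 · 3² · 11
550 = 2 · 5² · 11
Common: 2 · 11 = 22

22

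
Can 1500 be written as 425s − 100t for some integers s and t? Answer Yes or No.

By Bézout, 425s − 100t = 1500 has integer solutions iff gcd(425, 100) | 1500.
Euclid: 425 = 4·100 + 25; 100 = 4·25 + 0. gcd = 25; 1500 mod 25 = 0. Yes.

Yes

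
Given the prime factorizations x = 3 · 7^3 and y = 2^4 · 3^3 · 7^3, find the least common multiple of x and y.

max exponent per prime: 2^4 · 3^3 · 7^3 = 148176

148176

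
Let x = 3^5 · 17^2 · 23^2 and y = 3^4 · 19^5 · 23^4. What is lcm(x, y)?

48661272900728793

max exponent per prime: 3^5 · 17^2 · 19^5 · 23^4 = 48661272900728793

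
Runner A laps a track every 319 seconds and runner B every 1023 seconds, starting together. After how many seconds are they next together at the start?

gcd first: 1023 = 3·319 + 66; 319 = 4·66 + 55; 66 = 1·55 + 11; 55 = 5·11 + 0 → gcd = 11
lcm = 319·1023/gcd = 326337/11 = 29667

29667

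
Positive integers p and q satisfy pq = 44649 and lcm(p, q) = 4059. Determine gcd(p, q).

11

gcd·lcm = product, so gcd = 44649/4059 = 11.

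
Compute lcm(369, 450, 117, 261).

369 = 3² · 41; 450 = 2 · 3² · 5²; 117 = 3² · 13; 261 = 3² · 29
lcm takes max exponent of each prime: 2 · 3² · 5² · 13 · 29 · 41 = 6955650

6955650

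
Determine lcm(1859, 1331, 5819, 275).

2974818275

lcm(1859, 1331) = 1859·1331/gcd = 2474329/11 = 224939
lcm(224939, 5819) = 224939·5819/gcd = 1308920041/11 = 118992731
lcm(118992731, 275) = 118992731·275/gcd = 32723001025/11 = 2974818275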